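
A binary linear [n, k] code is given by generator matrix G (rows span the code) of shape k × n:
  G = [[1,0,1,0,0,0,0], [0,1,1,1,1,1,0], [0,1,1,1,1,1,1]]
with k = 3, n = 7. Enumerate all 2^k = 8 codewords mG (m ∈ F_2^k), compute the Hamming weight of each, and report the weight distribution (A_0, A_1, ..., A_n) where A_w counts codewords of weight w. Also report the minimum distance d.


Weight distribution: A_0 = 1, A_1 = 1, A_2 = 1, A_3 = 1, A_5 = 2, A_6 = 2. Minimum distance d = 1.

Enumerate all 2^3 = 8 messages m ∈ F_2^3.
For each, compute codeword c = mG in F_2^7, then tally its weight.
  m = 000 → c = 0000000, weight = 0.
  m = 100 → c = 1010000, weight = 2.
  m = 010 → c = 0111110, weight = 5.
  m = 110 → c = 1101110, weight = 5.
  m = 001 → c = 0111111, weight = 6.
  m = 101 → c = 1101111, weight = 6.
  m = 011 → c = 0000001, weight = 1.
  m = 111 → c = 1010001, weight = 3.
Tally weights:
  weight 0: 1 codewords.
  weight 1: 1 codewords.
  weight 2: 1 codewords.
  weight 3: 1 codewords.
  weight 5: 2 codewords.
  weight 6: 2 codewords.
Minimum distance d = smallest w > 0 with A_w > 0 = 1.
Sanity: Σ A_w = 8 = 2^3 = 8 ✓.


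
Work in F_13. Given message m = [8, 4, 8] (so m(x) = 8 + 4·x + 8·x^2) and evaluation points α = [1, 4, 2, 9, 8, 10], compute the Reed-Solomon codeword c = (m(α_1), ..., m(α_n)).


c = [7, 9, 9, 3, 6, 3]

Message polynomial: m(x) = 8 + 4·x + 8·x^2 (mod 13).
For each evaluation point α_i, compute m(α_i) mod 13:
  α_1 = 1: Horner steps 8 → 12 → 7, so m(1) = 7.
  α_2 = 4: Horner steps 8 → 10 → 9, so m(4) = 9.
  α_3 = 2: Horner steps 8 → 7 → 9, so m(2) = 9.
  α_4 = 9: Horner steps 8 → 11 → 3, so m(9) = 3.
  α_5 = 8: Horner steps 8 → 3 → 6, so m(8) = 6.
  α_6 = 10: Horner steps 8 → 6 → 3, so m(10) = 3.
Codeword c = [7, 9, 9, 3, 6, 3] ∈ F_13^6.


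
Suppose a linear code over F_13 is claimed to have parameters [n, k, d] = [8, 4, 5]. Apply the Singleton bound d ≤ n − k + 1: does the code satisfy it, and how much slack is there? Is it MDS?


Singleton RHS = n − k + 1 = 5, slack = 0, bound satisfied, MDS.

Singleton bound: d ≤ n − k + 1.
Here n = 8, k = 4, so n − k + 1 = 5.
Given d = 5, check d ≤ 5: YES.
Slack = (n − k + 1) − d = 0.
The code is MDS (slack = 0).
Description: the claimed parameters are [8, 4, 5]_13; such a code would be MDS (meets Singleton bound).


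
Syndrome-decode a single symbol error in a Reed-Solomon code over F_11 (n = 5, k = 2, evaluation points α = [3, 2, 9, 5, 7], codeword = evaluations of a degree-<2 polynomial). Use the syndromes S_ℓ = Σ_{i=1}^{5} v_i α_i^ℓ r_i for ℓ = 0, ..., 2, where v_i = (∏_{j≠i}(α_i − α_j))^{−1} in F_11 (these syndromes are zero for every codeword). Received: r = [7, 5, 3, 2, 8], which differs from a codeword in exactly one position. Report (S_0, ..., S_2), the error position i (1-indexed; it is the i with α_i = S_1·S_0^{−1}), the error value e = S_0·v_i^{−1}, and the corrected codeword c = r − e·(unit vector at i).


S = (2, 4, 8), error at position 2, error magnitude e = 1, c = [7, 4, 3, 2, 8].

Step 1: column multipliers v_i = (∏_{j≠i}(α_i − α_j))^{−1} mod 11.
  i = 1 (α = 3): (3−2)(3−9)(3−5)(3−7) = 1·(−6)·(−2)·(−4) = −48 ≡ 7, so v_1 = 7^{−1} = 8 (mod 11).
  i = 2 (α = 2): (2−3)(2−9)(2−5)(2−7) = (−1)·(−7)·(−3)·(−5) = 105 ≡ 6, so v_2 = 6^{−1} = 2 (mod 11).
  i = 3 (α = 9): (9−3)(9−2)(9−5)(9−7) = 6·7·4·2 = 336 ≡ 6, so v_3 = 6^{−1} = 2 (mod 11).
  i = 4 (α = 5): (5−3)(5−2)(5−9)(5−7) = 2·3·(−4)·(−2) = 48 ≡ 4, so v_4 = 4^{−1} = 3 (mod 11).
  i = 5 (α = 7): (7−3)(7−2)(7−9)(7−5) = 4·5·(−2)·2 = −80 ≡ 8, so v_5 = 8^{−1} = 7 (mod 11).
  v = [8, 2, 2, 3, 7].
Step 2: syndromes of r = [7, 5, 3, 2, 8] (all sums mod 11).
  S_0 = Σ v_i r_i = 8·7 + 2·5 + 2·3 + 3·2 + 7·8 = 134 ≡ 2.
  S_1 = Σ v_i α_i r_i = 8·3·7 + 2·2·5 + 2·9·3 + 3·5·2 + 7·7·8 = 664 ≡ 4.
  α_i^2 mod 11 = [9, 4, 4, 3, 5].
  S_2 = Σ v_i α_i^2 r_i = 8·9·7 + 2·4·5 + 2·4·3 + 3·3·2 + 7·5·8 = 866 ≡ 8.
  S = (2, 4, 8) ≠ 0, so r is not a codeword (an error is present).
Step 3: locate the error. For a single error e at position i, S_ℓ = v_i·e·α_i^ℓ, so α_err = S_1/S_0.
  S_0^{−1} = 2^{−1} = 6 (mod 11), so α_err = 4·6 = 24 ≡ 2 = α_2. Error position i = 2.
  Consistency check: S_2/S_1 = 8·3 = 24 ≡ 2 = α_err ✓ (single-error assumption holds).
Step 4: error magnitude e = S_0/v_2 = S_0·∏_{j≠2}(α_2 − α_j) = 2·6 = 12 ≡ 1 (mod 11).
Step 5: correct position 2: c_2 = r_2 − e = 5 − 1 ≡ 4 (mod 11). Hence c = [7, 4, 3, 2, 8].
  Check: interpolating c through the α_i gives m(x) = 9 + 3·x (degree < 2) with m(α_i) = c_i for every i, so c is indeed a codeword.


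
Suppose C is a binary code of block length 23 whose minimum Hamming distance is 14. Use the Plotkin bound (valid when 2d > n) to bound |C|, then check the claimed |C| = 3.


Plotkin bound M ≤ 4; given |C| = 3 ≤ bound (satisfied).

Check applicability: 2d = 28, n = 23.
2d − n = 5 > 0, so Plotkin applies.
Compute d/(2d−n) = 14/5 ≈ 2.8000.
⌊d/(2d−n)⌋ = 2.
Plotkin bound: M ≤ 2·2 = 4.
Given |C| = 3, check: satisfied.
This |C| is below the Plotkin bound.


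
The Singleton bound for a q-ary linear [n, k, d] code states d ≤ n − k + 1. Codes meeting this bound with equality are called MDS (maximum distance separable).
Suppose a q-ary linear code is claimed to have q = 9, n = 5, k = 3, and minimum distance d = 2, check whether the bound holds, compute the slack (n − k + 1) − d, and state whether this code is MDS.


Singleton RHS = n − k + 1 = 3, slack = 1, bound satisfied, not MDS.

Singleton bound: d ≤ n − k + 1.
Here n = 5, k = 3, so n − k + 1 = 3.
Given d = 2, check d ≤ 3: YES.
Slack = (n − k + 1) − d = 1.
The code is NOT MDS (slack = 1 > 0).
Description: the claimed parameters are [5, 3, 2]_9; such a code would be non-MDS.


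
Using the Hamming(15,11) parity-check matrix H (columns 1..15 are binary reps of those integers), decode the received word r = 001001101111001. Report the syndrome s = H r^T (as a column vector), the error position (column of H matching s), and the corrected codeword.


s = (1, 0, 0, 1)^T, error position = 9, corrected codeword c = 001001100111001

Compute s = H r^T mod 2 one row at a time:
  s_1 = 0 + 1 + 1 + 1 + 1 + 0 + 0 + 1 = 5 ≡ 1 (mod 2).
  s_2 = 0 + 0 + 1 + 1 + 1 + 0 + 0 + 1 = 4 ≡ 0 (mod 2).
  s_3 = 0 + 1 + 1 + 1 + 1 + 1 + 0 + 1 = 6 ≡ 0 (mod 2).
  s_4 = 0 + 1 + 0 + 1 + 1 + 1 + 0 + 1 = 5 ≡ 1 (mod 2).
s = (1, 0, 0, 1)^T — this equals column 9 of H (binary 1001), so error is at position 9.
Correct: flip bit 9 of r = 001001101111001 to get c = 001001100111001.


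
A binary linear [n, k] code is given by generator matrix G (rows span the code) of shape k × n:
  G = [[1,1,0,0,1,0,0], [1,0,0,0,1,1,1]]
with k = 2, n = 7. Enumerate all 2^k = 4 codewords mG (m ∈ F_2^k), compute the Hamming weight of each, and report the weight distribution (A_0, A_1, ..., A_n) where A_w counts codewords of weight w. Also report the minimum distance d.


Weight distribution: A_0 = 1, A_3 = 2, A_4 = 1. Minimum distance d = 3.

Enumerate all 2^2 = 4 messages m ∈ F_2^2.
For each, compute codeword c = mG in F_2^7, then tally its weight.
  m = 00 → c = 0000000, weight = 0.
  m = 10 → c = 1100100, weight = 3.
  m = 01 → c = 1000111, weight = 4.
  m = 11 → c = 0100011, weight = 3.
Tally weights:
  weight 0: 1 codewords.
  weight 3: 2 codewords.
  weight 4: 1 codewords.
Minimum distance d = smallest w > 0 with A_w > 0 = 3.
Sanity: Σ A_w = 4 = 2^2 = 4 ✓.


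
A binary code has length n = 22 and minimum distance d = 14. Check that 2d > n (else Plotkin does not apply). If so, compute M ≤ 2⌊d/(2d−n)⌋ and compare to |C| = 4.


Plotkin bound M ≤ 4; given |C| = 4 ≤ bound (satisfied).

Check applicability: 2d = 28, n = 22.
2d − n = 6 > 0, so Plotkin applies.
Compute d/(2d−n) = 14/6 ≈ 2.3333.
⌊d/(2d−n)⌋ = 2.
Plotkin bound: M ≤ 2·2 = 4.
Given |C| = 4, check: satisfied.
This |C| is at the Plotkin bound.


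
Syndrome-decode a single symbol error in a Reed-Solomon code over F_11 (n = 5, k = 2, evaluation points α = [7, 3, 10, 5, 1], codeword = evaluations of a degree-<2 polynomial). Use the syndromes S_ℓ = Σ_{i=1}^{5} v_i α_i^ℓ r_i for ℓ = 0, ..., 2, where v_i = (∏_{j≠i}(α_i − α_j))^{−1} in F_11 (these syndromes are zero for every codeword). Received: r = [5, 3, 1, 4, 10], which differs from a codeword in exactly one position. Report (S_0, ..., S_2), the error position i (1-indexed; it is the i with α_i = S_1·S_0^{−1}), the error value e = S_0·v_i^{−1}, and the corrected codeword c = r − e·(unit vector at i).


S = (10, 10, 10), error at position 5, error magnitude e = 8, c = [5, 3, 1, 4, 2].

Step 1: column multipliers v_i = (∏_{j≠i}(α_i − α_j))^{−1} mod 11.
  i = 1 (α = 7): (7−3)(7−10)(7−5)(7−1) = 4·(−3)·2·6 = −144 ≡ 10, so v_1 = 10^{−1} = 10 (mod 11).
  i = 2 (α = 3): (3−7)(3−10)(3−5)(3−1) = (−4)·(−7)·(−2)·2 = −112 ≡ 9, so v_2 = 9^{−1} = 5 (mod 11).
  i = 3 (α = 10): (10−7)(10−3)(10−5)(10−1) = 3·7·5·9 = 945 ≡ 10, so v_3 = 10^{−1} = 10 (mod 11).
  i = 4 (α = 5): (5−7)(5−3)(5−10)(5−1) = (−2)·2·(−5)·4 = 80 ≡ 3, so v_4 = 3^{−1} = 4 (mod 11).
  i = 5 (α = 1): (1−7)(1−3)(1−10)(1−5) = (−6)·(−2)·(−9)·(−4) = 432 ≡ 3, so v_5 = 3^{−1} = 4 (mod 11).
  v = [10, 5, 10, 4, 4].
Step 2: syndromes of r = [5, 3, 1, 4, 10] (all sums mod 11).
  S_0 = Σ v_i r_i = 10·5 + 5·3 + 10·1 + 4·4 + 4·10 = 131 ≡ 10.
  S_1 = Σ v_i α_i r_i = 10·7·5 + 5·3·3 + 10·10·1 + 4·5·4 + 4·1·10 = 615 ≡ 10.
  α_i^2 mod 11 = [5, 9, 1, 3, 1].
  S_2 = Σ v_i α_i^2 r_i = 10·5·5 + 5·9·3 + 10·1·1 + 4·3·4 + 4·1·10 = 483 ≡ 10.
  S = (10, 10, 10) ≠ 0, so r is not a codeword (an error is present).
Step 3: locate the error. For a single error e at position i, S_ℓ = v_i·e·α_i^ℓ, so α_err = S_1/S_0.
  S_0^{−1} = 10^{−1} = 10 (mod 11), so α_err = 10·10 = 100 ≡ 1 = α_5. Error position i = 5.
  Consistency check: S_2/S_1 = 10·10 = 100 ≡ 1 = α_err ✓ (single-error assumption holds).
Step 4: error magnitude e = S_0/v_5 = S_0·∏_{j≠5}(α_5 − α_j) = 10·3 = 30 ≡ 8 (mod 11).
Step 5: correct position 5: c_5 = r_5 − e = 10 − 8 ≡ 2 (mod 11). Hence c = [5, 3, 1, 4, 2].
  Check: interpolating c through the α_i gives m(x) = 7 + 6·x (degree < 2) with m(α_i) = c_i for every i, so c is indeed a codeword.


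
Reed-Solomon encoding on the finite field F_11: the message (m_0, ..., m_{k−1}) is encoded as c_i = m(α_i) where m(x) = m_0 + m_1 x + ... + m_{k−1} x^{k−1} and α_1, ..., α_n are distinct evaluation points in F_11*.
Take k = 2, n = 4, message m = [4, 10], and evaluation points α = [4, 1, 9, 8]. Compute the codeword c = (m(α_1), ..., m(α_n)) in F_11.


c = [0, 3, 6, 7]

Message polynomial: m(x) = 4 + 10·x (mod 11).
For each evaluation point α_i, compute m(α_i) mod 11:
  α_1 = 4: Horner steps 10 → 0, so m(4) = 0.
  α_2 = 1: Horner steps 10 → 3, so m(1) = 3.
  α_3 = 9: Horner steps 10 → 6, so m(9) = 6.
  α_4 = 8: Horner steps 10 → 7, so m(8) = 7.
Codeword c = [0, 3, 6, 7] ∈ F_11^4.


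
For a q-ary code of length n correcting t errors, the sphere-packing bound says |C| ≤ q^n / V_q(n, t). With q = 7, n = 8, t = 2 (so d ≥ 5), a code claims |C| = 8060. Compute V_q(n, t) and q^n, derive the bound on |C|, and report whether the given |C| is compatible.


V_q(n, t) = 1057, q^n = 5764801, Hamming bound = 5453, |C| = 8060 > bound (violated).

Step 1: Compute V_q(n, t) = Σ_{j=0}^2 C(n, j) (q−1)^j.
  j = 0: C(8,0)·(6)^0 = 1·1 = 1.
  j = 1: C(8,1)·(6)^1 = 8·6 = 48.
  j = 2: C(8,2)·(6)^2 = 28·36 = 1008.
  V_q(n, t) = 1 + 48 + 1008 = 1057.
Step 2: q^n = 7^8 = 5764801.
Step 3: Hamming bound ⌊q^n / V_q(n,t)⌋ = ⌊5764801/1057⌋ = 5453.
Step 4: Compare |C| = 8060 to 5453: violated.
The claimed |C| lies above the Hamming bound, so no 7-ary code of length 8 with d ≥ 5 can have 8060 codewords.


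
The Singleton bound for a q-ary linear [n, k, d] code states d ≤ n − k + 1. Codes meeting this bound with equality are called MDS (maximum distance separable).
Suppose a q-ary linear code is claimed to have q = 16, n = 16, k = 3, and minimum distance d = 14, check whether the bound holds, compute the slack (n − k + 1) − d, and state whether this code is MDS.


Singleton RHS = n − k + 1 = 14, slack = 0, bound satisfied, MDS.

Singleton bound: d ≤ n − k + 1.
Here n = 16, k = 3, so n − k + 1 = 14.
Given d = 14, check d ≤ 14: YES.
Slack = (n − k + 1) − d = 0.
The code is MDS (slack = 0).
Description: the claimed parameters are [16, 3, 14]_16; such a code would be MDS (meets Singleton bound).


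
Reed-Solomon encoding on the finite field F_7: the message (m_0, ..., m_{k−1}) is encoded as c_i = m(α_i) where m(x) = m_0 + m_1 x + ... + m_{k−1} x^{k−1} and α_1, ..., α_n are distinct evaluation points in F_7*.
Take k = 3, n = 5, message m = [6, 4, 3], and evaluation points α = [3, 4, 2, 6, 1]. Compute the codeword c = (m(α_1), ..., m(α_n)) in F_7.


c = [3, 0, 5, 5, 6]

Message polynomial: m(x) = 6 + 4·x + 3·x^2 (mod 7).
For each evaluation point α_i, compute m(α_i) mod 7:
  α_1 = 3: Horner steps 3 → 6 → 3, so m(3) = 3.
  α_2 = 4: Horner steps 3 → 2 → 0, so m(4) = 0.
  α_3 = 2: Horner steps 3 → 3 → 5, so m(2) = 5.
  α_4 = 6: Horner steps 3 → 1 → 5, so m(6) = 5.
  α_5 = 1: Horner steps 3 → 0 → 6, so m(1) = 6.
Codeword c = [3, 0, 5, 5, 6] ∈ F_7^5.


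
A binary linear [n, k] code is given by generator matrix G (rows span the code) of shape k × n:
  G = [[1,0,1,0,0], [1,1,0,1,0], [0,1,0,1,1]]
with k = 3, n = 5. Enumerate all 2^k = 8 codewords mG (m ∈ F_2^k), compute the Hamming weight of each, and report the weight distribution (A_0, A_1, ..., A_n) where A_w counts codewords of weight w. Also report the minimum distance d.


Weight distribution: A_0 = 1, A_2 = 3, A_3 = 3, A_5 = 1. Minimum distance d = 2.

Enumerate all 2^3 = 8 messages m ∈ F_2^3.
For each, compute codeword c = mG in F_2^5, then tally its weight.
  m = 000 → c = 00000, weight = 0.
  m = 100 → c = 10100, weight = 2.
  m = 010 → c = 11010, weight = 3.
  m = 110 → c = 01110, weight = 3.
  m = 001 → c = 01011, weight = 3.
  m = 101 → c = 11111, weight = 5.
  m = 011 → c = 10001, weight = 2.
  m = 111 → c = 00101, weight = 2.
Tally weights:
  weight 0: 1 codewords.
  weight 2: 3 codewords.
  weight 3: 3 codewords.
  weight 5: 1 codewords.
Minimum distance d = smallest w > 0 with A_w > 0 = 2.
Sanity: Σ A_w = 8 = 2^3 = 8 ✓.


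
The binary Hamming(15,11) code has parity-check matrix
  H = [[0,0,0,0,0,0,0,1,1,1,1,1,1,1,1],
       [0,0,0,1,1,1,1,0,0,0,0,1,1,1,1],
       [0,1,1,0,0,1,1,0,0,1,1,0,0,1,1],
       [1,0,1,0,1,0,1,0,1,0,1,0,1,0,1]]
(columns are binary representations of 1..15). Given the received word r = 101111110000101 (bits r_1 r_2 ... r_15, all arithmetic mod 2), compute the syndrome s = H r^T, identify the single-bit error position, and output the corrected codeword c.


s = (1, 0, 0, 0)^T, error position = 8, corrected codeword c = 101111100000101

Compute s = H r^T mod 2 one row at a time:
  s_1 = 1 + 0 + 0 + 0 + 0 + 1 + 0 + 1 = 3 ≡ 1 (mod 2).
  s_2 = 1 + 1 + 1 + 1 + 0 + 1 + 0 + 1 = 6 ≡ 0 (mod 2).
  s_3 = 0 + 1 + 1 + 1 + 0 + 0 + 0 + 1 = 4 ≡ 0 (mod 2).
  s_4 = 1 + 1 + 1 + 1 + 0 + 0 + 1 + 1 = 6 ≡ 0 (mod 2).
s = (1, 0, 0, 0)^T — this equals column 8 of H (binary 1000), so error is at position 8.
Correct: flip bit 8 of r = 101111110000101 to get c = 101111100000101.


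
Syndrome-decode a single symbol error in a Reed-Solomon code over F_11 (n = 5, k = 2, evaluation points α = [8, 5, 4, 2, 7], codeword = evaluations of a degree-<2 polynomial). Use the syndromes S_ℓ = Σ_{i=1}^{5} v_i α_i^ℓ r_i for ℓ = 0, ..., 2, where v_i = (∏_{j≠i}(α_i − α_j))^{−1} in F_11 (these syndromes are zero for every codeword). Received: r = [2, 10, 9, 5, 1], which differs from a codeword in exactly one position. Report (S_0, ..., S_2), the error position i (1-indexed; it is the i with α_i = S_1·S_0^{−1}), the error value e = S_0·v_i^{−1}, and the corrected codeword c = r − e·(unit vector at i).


S = (5, 10, 9), error at position 4, error magnitude e = 9, c = [2, 10, 9, 7, 1].

Step 1: column multipliers v_i = (∏_{j≠i}(α_i − α_j))^{−1} mod 11.
  i = 1 (α = 8): (8−5)(8−4)(8−2)(8−7) = 3·4·6·1 = 72 ≡ 6, so v_1 = 6^{−1} = 2 (mod 11).
  i = 2 (α = 5): (5−8)(5−4)(5−2)(5−7) = (−3)·1·3·(−2) = 18 ≡ 7, so v_2 = 7^{−1} = 8 (mod 11).
  i = 3 (α = 4): (4−8)(4−5)(4−2)(4−7) = (−4)·(−1)·2·(−3) = −24 ≡ 9, so v_3 = 9^{−1} = 5 (mod 11).
  i = 4 (α = 2): (2−8)(2−5)(2−4)(2−7) = (−6)·(−3)·(−2)·(−5) = 180 ≡ 4, so v_4 = 4^{−1} = 3 (mod 11).
  i = 5 (α = 7): (7−8)(7−5)(7−4)(7−2) = (−1)·2·3·5 = −30 ≡ 3, so v_5 = 3^{−1} = 4 (mod 11).
  v = [2, 8, 5, 3, 4].
Step 2: syndromes of r = [2, 10, 9, 5, 1] (all sums mod 11).
  S_0 = Σ v_i r_i = 2·2 + 8·10 + 5·9 + 3·5 + 4·1 = 148 ≡ 5.
  S_1 = Σ v_i α_i r_i = 2·8·2 + 8·5·10 + 5·4·9 + 3·2·5 + 4·7·1 = 670 ≡ 10.
  α_i^2 mod 11 = [9, 3, 5, 4, 5].
  S_2 = Σ v_i α_i^2 r_i = 2·9·2 + 8·3·10 + 5·5·9 + 3·4·5 + 4·5·1 = 581 ≡ 9.
  S = (5, 10, 9) ≠ 0, so r is not a codeword (an error is present).
Step 3: locate the error. For a single error e at position i, S_ℓ = v_i·e·α_i^ℓ, so α_err = S_1/S_0.
  S_0^{−1} = 5^{−1} = 9 (mod 11), so α_err = 10·9 = 90 ≡ 2 = α_4. Error position i = 4.
  Consistency check: S_2/S_1 = 9·10 = 90 ≡ 2 = α_err ✓ (single-error assumption holds).
Step 4: error magnitude e = S_0/v_4 = S_0·∏_{j≠4}(α_4 − α_j) = 5·4 = 20 ≡ 9 (mod 11).
Step 5: correct position 4: c_4 = r_4 − e = 5 − 9 ≡ 7 (mod 11). Hence c = [2, 10, 9, 7, 1].
  Check: interpolating c through the α_i gives m(x) = 5 + 1·x (degree < 2) with m(α_i) = c_i for every i, so c is indeed a codeword.


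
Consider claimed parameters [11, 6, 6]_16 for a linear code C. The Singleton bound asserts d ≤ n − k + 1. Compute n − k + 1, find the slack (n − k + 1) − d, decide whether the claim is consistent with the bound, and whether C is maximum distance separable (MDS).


Singleton RHS = n − k + 1 = 6, slack = 0, bound satisfied, MDS.

Singleton bound: d ≤ n − k + 1.
Here n = 11, k = 6, so n − k + 1 = 6.
Given d = 6, check d ≤ 6: YES.
Slack = (n − k + 1) − d = 0.
The code is MDS (slack = 0).
Description: the claimed parameters are [11, 6, 6]_16; such a code would be MDS (meets Singleton bound).


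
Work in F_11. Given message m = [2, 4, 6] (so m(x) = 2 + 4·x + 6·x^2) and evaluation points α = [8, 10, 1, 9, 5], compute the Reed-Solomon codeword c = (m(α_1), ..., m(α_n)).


c = [0, 4, 1, 7, 7]

Message polynomial: m(x) = 2 + 4·x + 6·x^2 (mod 11).
For each evaluation point α_i, compute m(α_i) mod 11:
  α_1 = 8: Horner steps 6 → 8 → 0, so m(8) = 0.
  α_2 = 10: Horner steps 6 → 9 → 4, so m(10) = 4.
  α_3 = 1: Horner steps 6 → 10 → 1, so m(1) = 1.
  α_4 = 9: Horner steps 6 → 3 → 7, so m(9) = 7.
  α_5 = 5: Horner steps 6 → 1 → 7, so m(5) = 7.
Codeword c = [0, 4, 1, 7, 7] ∈ F_11^5.


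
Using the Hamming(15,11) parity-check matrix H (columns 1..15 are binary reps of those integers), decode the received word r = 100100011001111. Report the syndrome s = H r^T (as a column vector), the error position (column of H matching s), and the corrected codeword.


s = (0, 1, 0, 0)^T, error position = 4, corrected codeword c = 100000011001111

Compute s = H r^T mod 2 one row at a time:
  s_1 = 1 + 1 + 0 + 0 + 1 + 1 + 1 + 1 = 6 ≡ 0 (mod 2).
  s_2 = 1 + 0 + 0 + 0 + 1 + 1 + 1 + 1 = 5 ≡ 1 (mod 2).
  s_3 = 0 + 0 + 0 + 0 + 0 + 0 + 1 + 1 = 2 ≡ 0 (mod 2).
  s_4 = 1 + 0 + 0 + 0 + 1 + 0 + 1 + 1 = 4 ≡ 0 (mod 2).
s = (0, 1, 0, 0)^T — this equals column 4 of H (binary 0100), so error is at position 4.
Correct: flip bit 4 of r = 100100011001111 to get c = 100000011001111.


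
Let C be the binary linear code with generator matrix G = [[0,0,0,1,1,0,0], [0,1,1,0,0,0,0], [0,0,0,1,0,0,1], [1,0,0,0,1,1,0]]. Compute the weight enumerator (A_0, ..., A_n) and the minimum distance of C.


Weight distribution: A_0 = 1, A_2 = 4, A_3 = 3, A_4 = 3, A_5 = 4, A_7 = 1. Minimum distance d = 2.

Enumerate all 2^4 = 16 messages m ∈ F_2^4.
For each, compute codeword c = mG in F_2^7, then tally its weight.
  m = 0000 → c = 0000000, weight = 0.
  m = 1000 → c = 0001100, weight = 2.
  m = 0100 → c = 0110000, weight = 2.
  m = 1100 → c = 0111100, weight = 4.
  m = 0010 → c = 0001001, weight = 2.
  m = 1010 → c = 0000101, weight = 2.
  m = 0110 → c = 0111001, weight = 4.
  m = 1110 → c = 0110101, weight = 4.
  m = 0001 → c = 1000110, weight = 3.
  m = 1001 → c = 1001010, weight = 3.
  m = 0101 → c = 1110110, weight = 5.
  m = 1101 → c = 1111010, weight = 5.
  m = 0011 → c = 1001111, weight = 5.
  m = 1011 → c = 1000011, weight = 3.
  m = 0111 → c = 1111111, weight = 7.
  m = 1111 → c = 1110011, weight = 5.
Tally weights:
  weight 0: 1 codewords.
  weight 2: 4 codewords.
  weight 3: 3 codewords.
  weight 4: 3 codewords.
  weight 5: 4 codewords.
  weight 7: 1 codewords.
Minimum distance d = smallest w > 0 with A_w > 0 = 2.
Sanity: Σ A_w = 16 = 2^4 = 16 ✓.


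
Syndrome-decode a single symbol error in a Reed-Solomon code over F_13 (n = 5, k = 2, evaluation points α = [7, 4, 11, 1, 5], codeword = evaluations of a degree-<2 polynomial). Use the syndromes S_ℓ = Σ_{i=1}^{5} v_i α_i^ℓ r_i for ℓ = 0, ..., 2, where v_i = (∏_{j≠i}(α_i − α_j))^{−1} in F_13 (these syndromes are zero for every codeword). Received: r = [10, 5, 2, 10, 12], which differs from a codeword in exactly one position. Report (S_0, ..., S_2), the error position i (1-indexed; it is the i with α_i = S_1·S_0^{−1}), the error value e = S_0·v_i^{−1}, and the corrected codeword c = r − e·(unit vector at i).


S = (3, 8, 4), error at position 1, error magnitude e = 10, c = [0, 5, 2, 10, 12].

Step 1: column multipliers v_i = (∏_{j≠i}(α_i − α_j))^{−1} mod 13.
  i = 1 (α = 7): (7−4)(7−11)(7−1)(7−5) = 3·(−4)·6·2 = −144 ≡ 12, so v_1 = 12^{−1} = 12 (mod 13).
  i = 2 (α = 4): (4−7)(4−11)(4−1)(4−5) = (−3)·(−7)·3·(−1) = −63 ≡ 2, so v_2 = 2^{−1} = 7 (mod 13).
  i = 3 (α = 11): (11−7)(11−4)(11−1)(11−5) = 4·7·10·6 = 1680 ≡ 3, so v_3 = 3^{−1} = 9 (mod 13).
  i = 4 (α = 1): (1−7)(1−4)(1−11)(1−5) = (−6)·(−3)·(−10)·(−4) = 720 ≡ 5, so v_4 = 5^{−1} = 8 (mod 13).
  i = 5 (α = 5): (5−7)(5−4)(5−11)(5−1) = (−2)·1·(−6)·4 = 48 ≡ 9, so v_5 = 9^{−1} = 3 (mod 13).
  v = [12, 7, 9, 8, 3].
Step 2: syndromes of r = [10, 5, 2, 10, 12] (all sums mod 13).
  S_0 = Σ v_i r_i = 12·10 + 7·5 + 9·2 + 8·10 + 3·12 = 289 ≡ 3.
  S_1 = Σ v_i α_i r_i = 12·7·10 + 7·4·5 + 9·11·2 + 8·1·10 + 3·5·12 = 1438 ≡ 8.
  α_i^2 mod 13 = [10, 3, 4, 1, 12].
  S_2 = Σ v_i α_i^2 r_i = 12·10·10 + 7·3·5 + 9·4·2 + 8·1·10 + 3·12·12 = 1889 ≡ 4.
  S = (3, 8, 4) ≠ 0, so r is not a codeword (an error is present).
Step 3: locate the error. For a single error e at position i, S_ℓ = v_i·e·α_i^ℓ, so α_err = S_1/S_0.
  S_0^{−1} = 3^{−1} = 9 (mod 13), so α_err = 8·9 = 72 ≡ 7 = α_1. Error position i = 1.
  Consistency check: S_2/S_1 = 4·5 = 20 ≡ 7 = α_err ✓ (single-error assumption holds).
Step 4: error magnitude e = S_0/v_1 = S_0·∏_{j≠1}(α_1 − α_j) = 3·12 = 36 ≡ 10 (mod 13).
Step 5: correct position 1: c_1 = r_1 − e = 10 − 10 ≡ 0 (mod 13). Hence c = [0, 5, 2, 10, 12].
  Check: interpolating c through the α_i gives m(x) = 3 + 7·x (degree < 2) with m(α_i) = c_i for every i, so c is indeed a codeword.


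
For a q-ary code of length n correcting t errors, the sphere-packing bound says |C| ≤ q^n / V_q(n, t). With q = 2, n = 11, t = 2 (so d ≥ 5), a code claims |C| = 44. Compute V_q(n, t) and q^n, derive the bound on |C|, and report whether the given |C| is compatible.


V_q(n, t) = 67, q^n = 2048, Hamming bound = 30, |C| = 44 > bound (violated).

Step 1: Compute V_q(n, t) = Σ_{j=0}^2 C(n, j) (q−1)^j.
  j = 0: C(11,0)·(1)^0 = 1·1 = 1.
  j = 1: C(11,1)·(1)^1 = 11·1 = 11.
  j = 2: C(11,2)·(1)^2 = 55·1 = 55.
  V_q(n, t) = 1 + 11 + 55 = 67.
Step 2: q^n = 2^11 = 2048.
Step 3: Hamming bound ⌊q^n / V_q(n,t)⌋ = ⌊2048/67⌋ = 30.
Step 4: Compare |C| = 44 to 30: violated.
The claimed |C| lies above the Hamming bound, so no 2-ary code of length 11 with d ≥ 5 can have 44 codewords.


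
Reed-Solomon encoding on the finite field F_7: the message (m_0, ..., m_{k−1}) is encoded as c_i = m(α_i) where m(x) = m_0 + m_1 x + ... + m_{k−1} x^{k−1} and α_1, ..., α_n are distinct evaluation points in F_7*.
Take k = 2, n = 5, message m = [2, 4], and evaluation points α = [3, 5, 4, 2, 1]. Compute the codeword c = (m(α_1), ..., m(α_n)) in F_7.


c = [0, 1, 4, 3, 6]

Message polynomial: m(x) = 2 + 4·x (mod 7).
For each evaluation point α_i, compute m(α_i) mod 7:
  α_1 = 3: Horner steps 4 → 0, so m(3) = 0.
  α_2 = 5: Horner steps 4 → 1, so m(5) = 1.
  α_3 = 4: Horner steps 4 → 4, so m(4) = 4.
  α_4 = 2: Horner steps 4 → 3, so m(2) = 3.
  α_5 = 1: Horner steps 4 → 6, so m(1) = 6.
Codeword c = [0, 1, 4, 3, 6] ∈ F_7^5.


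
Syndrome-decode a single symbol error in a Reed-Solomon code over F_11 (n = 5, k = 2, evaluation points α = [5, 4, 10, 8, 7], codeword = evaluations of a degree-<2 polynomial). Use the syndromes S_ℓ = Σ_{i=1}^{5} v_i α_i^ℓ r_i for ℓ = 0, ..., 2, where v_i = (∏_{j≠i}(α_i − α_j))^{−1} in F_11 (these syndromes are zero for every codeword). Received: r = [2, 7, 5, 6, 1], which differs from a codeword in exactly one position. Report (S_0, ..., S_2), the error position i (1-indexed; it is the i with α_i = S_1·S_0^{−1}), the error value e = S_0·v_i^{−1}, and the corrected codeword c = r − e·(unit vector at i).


S = (9, 3, 1), error at position 2, error magnitude e = 10, c = [2, 8, 5, 6, 1].

Step 1: column multipliers v_i = (∏_{j≠i}(α_i − α_j))^{−1} mod 11.
  i = 1 (α = 5): (5−4)(5−10)(5−8)(5−7) = 1·(−5)·(−3)·(−2) = −30 ≡ 3, so v_1 = 3^{−1} = 4 (mod 11).
  i = 2 (α = 4): (4−5)(4−10)(4−8)(4−7) = (−1)·(−6)·(−4)·(−3) = 72 ≡ 6, so v_2 = 6^{−1} = 2 (mod 11).
  i = 3 (α = 10): (10−5)(10−4)(10−8)(10−7) = 5·6·2·3 = 180 ≡ 4, so v_3 = 4^{−1} = 3 (mod 11).
  i = 4 (α = 8): (8−5)(8−4)(8−10)(8−7) = 3·4·(−2)·1 = −24 ≡ 9, so v_4 = 9^{−1} = 5 (mod 11).
  i = 5 (α = 7): (7−5)(7−4)(7−10)(7−8) = 2·3·(−3)·(−1) = 18 ≡ 7, so v_5 = 7^{−1} = 8 (mod 11).
  v = [4, 2, 3, 5, 8].
Step 2: syndromes of r = [2, 7, 5, 6, 1] (all sums mod 11).
  S_0 = Σ v_i r_i = 4·2 + 2·7 + 3·5 + 5·6 + 8·1 = 75 ≡ 9.
  S_1 = Σ v_i α_i r_i = 4·5·2 + 2·4·7 + 3·10·5 + 5·8·6 + 8·7·1 = 542 ≡ 3.
  α_i^2 mod 11 = [3, 5, 1, 9, 5].
  S_2 = Σ v_i α_i^2 r_i = 4·3·2 + 2·5·7 + 3·1·5 + 5·9·6 + 8·5·1 = 419 ≡ 1.
  S = (9, 3, 1) ≠ 0, so r is not a codeword (an error is present).
Step 3: locate the error. For a single error e at position i, S_ℓ = v_i·e·α_i^ℓ, so α_err = S_1/S_0.
  S_0^{−1} = 9^{−1} = 5 (mod 11), so α_err = 3·5 = 15 ≡ 4 = α_2. Error position i = 2.
  Consistency check: S_2/S_1 = 1·4 = 4 ≡ 4 = α_err ✓ (single-error assumption holds).
Step 4: error magnitude e = S_0/v_2 = S_0·∏_{j≠2}(α_2 − α_j) = 9·6 = 54 ≡ 10 (mod 11).
Step 5: correct position 2: c_2 = r_2 − e = 7 − 10 ≡ 8 (mod 11). Hence c = [2, 8, 5, 6, 1].
  Check: interpolating c through the α_i gives m(x) = 10 + 5·x (degree < 2) with m(α_i) = c_i for every i, so c is indeed a codeword.


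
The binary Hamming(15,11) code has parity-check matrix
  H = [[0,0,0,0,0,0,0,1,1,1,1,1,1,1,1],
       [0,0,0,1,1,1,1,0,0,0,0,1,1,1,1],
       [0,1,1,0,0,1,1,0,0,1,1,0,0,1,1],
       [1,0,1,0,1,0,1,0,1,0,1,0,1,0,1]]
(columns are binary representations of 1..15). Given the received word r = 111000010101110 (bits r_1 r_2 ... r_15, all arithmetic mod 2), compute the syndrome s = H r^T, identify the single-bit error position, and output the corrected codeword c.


s = (1, 1, 0, 1)^T, error position = 13, corrected codeword c = 111000010101010

Compute s = H r^T mod 2 one row at a time:
  s_1 = 1 + 0 + 1 + 0 + 1 + 1 + 1 + 0 = 5 ≡ 1 (mod 2).
  s_2 = 0 + 0 + 0 + 0 + 1 + 1 + 1 + 0 = 3 ≡ 1 (mod 2).
  s_3 = 1 + 1 + 0 + 0 + 1 + 0 + 1 + 0 = 4 ≡ 0 (mod 2).
  s_4 = 1 + 1 + 0 + 0 + 0 + 0 + 1 + 0 = 3 ≡ 1 (mod 2).
s = (1, 1, 0, 1)^T — this equals column 13 of H (binary 1101), so error is at position 13.
Correct: flip bit 13 of r = 111000010101110 to get c = 111000010101010.


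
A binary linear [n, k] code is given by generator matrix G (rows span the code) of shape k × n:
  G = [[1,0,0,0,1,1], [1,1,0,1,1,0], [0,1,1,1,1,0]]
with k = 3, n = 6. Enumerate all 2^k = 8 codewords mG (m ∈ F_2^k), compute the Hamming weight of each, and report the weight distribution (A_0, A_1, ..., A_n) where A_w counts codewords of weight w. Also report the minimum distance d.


Weight distribution: A_0 = 1, A_2 = 1, A_3 = 3, A_4 = 2, A_5 = 1. Minimum distance d = 2.

Enumerate all 2^3 = 8 messages m ∈ F_2^3.
For each, compute codeword c = mG in F_2^6, then tally its weight.
  m = 000 → c = 000000, weight = 0.
  m = 100 → c = 100011, weight = 3.
  m = 010 → c = 110110, weight = 4.
  m = 110 → c = 010101, weight = 3.
  m = 001 → c = 011110, weight = 4.
  m = 101 → c = 111101, weight = 5.
  m = 011 → c = 101000, weight = 2.
  m = 111 → c = 001011, weight = 3.
Tally weights:
  weight 0: 1 codewords.
  weight 2: 1 codewords.
  weight 3: 3 codewords.
  weight 4: 2 codewords.
  weight 5: 1 codewords.
Minimum distance d = smallest w > 0 with A_w > 0 = 2.
Sanity: Σ A_w = 8 = 2^3 = 8 ✓.


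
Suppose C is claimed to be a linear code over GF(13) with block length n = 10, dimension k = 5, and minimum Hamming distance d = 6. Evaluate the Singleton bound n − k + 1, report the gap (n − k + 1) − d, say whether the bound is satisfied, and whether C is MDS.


Singleton RHS = n − k + 1 = 6, slack = 0, bound satisfied, MDS.

Singleton bound: d ≤ n − k + 1.
Here n = 10, k = 5, so n − k + 1 = 6.
Given d = 6, check d ≤ 6: YES.
Slack = (n − k + 1) − d = 0.
The code is MDS (slack = 0).
Description: the claimed parameters are [10, 5, 6]_13; such a code would be MDS (meets Singleton bound).


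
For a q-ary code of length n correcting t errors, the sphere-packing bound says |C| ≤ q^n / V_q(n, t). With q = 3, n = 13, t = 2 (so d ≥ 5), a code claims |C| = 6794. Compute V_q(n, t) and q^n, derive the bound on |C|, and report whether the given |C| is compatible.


V_q(n, t) = 339, q^n = 1594323, Hamming bound = 4703, |C| = 6794 > bound (violated).

Step 1: Compute V_q(n, t) = Σ_{j=0}^2 C(n, j) (q−1)^j.
  j = 0: C(13,0)·(2)^0 = 1·1 = 1.
  j = 1: C(13,1)·(2)^1 = 13·2 = 26.
  j = 2: C(13,2)·(2)^2 = 78·4 = 312.
  V_q(n, t) = 1 + 26 + 312 = 339.
Step 2: q^n = 3^13 = 1594323.
Step 3: Hamming bound ⌊q^n / V_q(n,t)⌋ = ⌊1594323/339⌋ = 4703.
Step 4: Compare |C| = 6794 to 4703: violated.
The claimed |C| lies above the Hamming bound, so no 3-ary code of length 13 with d ≥ 5 can have 6794 codewords.


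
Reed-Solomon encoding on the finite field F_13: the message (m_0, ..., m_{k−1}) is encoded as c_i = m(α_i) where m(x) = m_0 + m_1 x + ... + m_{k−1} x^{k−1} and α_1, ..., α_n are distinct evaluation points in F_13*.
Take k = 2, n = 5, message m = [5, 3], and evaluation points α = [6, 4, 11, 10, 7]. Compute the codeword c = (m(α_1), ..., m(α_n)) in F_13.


c = [10, 4, 12, 9, 0]

Message polynomial: m(x) = 5 + 3·x (mod 13).
For each evaluation point α_i, compute m(α_i) mod 13:
  α_1 = 6: Horner steps 3 → 10, so m(6) = 10.
  α_2 = 4: Horner steps 3 → 4, so m(4) = 4.
  α_3 = 11: Horner steps 3 → 12, so m(11) = 12.
  α_4 = 10: Horner steps 3 → 9, so m(10) = 9.
  α_5 = 7: Horner steps 3 → 0, so m(7) = 0.
Codeword c = [10, 4, 12, 9, 0] ∈ F_13^5.


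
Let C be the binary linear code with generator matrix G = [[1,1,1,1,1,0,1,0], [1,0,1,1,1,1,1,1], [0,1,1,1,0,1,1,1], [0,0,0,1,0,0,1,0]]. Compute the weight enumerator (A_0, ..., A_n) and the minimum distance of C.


Weight distribution: A_0 = 1, A_1 = 1, A_2 = 1, A_3 = 3, A_4 = 3, A_5 = 3, A_6 = 3, A_7 = 1. Minimum distance d = 1.

Enumerate all 2^4 = 16 messages m ∈ F_2^4.
For each, compute codeword c = mG in F_2^8, then tally its weight.
  m = 0000 → c = 00000000, weight = 0.
  m = 1000 → c = 11111010, weight = 6.
  m = 0100 → c = 10111111, weight = 7.
  m = 1100 → c = 01000101, weight = 3.
  m = 0010 → c = 01110111, weight = 6.
  m = 1010 → c = 10001101, weight = 4.
  m = 0110 → c = 11001000, weight = 3.
  m = 1110 → c = 00110010, weight = 3.
  m = 0001 → c = 00010010, weight = 2.
  m = 1001 → c = 11101000, weight = 4.
  m = 0101 → c = 10101101, weight = 5.
  m = 1101 → c = 01010111, weight = 5.
  m = 0011 → c = 01100101, weight = 4.
  m = 1011 → c = 10011111, weight = 6.
  m = 0111 → c = 11011010, weight = 5.
  m = 1111 → c = 00100000, weight = 1.
Tally weights:
  weight 0: 1 codewords.
  weight 1: 1 codewords.
  weight 2: 1 codewords.
  weight 3: 3 codewords.
  weight 4: 3 codewords.
  weight 5: 3 codewords.
  weight 6: 3 codewords.
  weight 7: 1 codewords.
Minimum distance d = smallest w > 0 with A_w > 0 = 1.
Sanity: Σ A_w = 16 = 2^4 = 16 ✓.


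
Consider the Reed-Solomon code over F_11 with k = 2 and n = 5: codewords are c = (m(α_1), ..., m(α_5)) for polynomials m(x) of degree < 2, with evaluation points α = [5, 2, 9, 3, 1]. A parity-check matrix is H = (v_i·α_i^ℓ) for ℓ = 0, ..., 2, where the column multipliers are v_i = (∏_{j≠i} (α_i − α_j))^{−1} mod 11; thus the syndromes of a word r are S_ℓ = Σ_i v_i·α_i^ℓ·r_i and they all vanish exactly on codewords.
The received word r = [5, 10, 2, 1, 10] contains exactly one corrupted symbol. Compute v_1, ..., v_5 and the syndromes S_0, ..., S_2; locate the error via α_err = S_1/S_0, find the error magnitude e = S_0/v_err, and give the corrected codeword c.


S = (10, 10, 10), error at position 5, error magnitude e = 2, c = [5, 10, 2, 1, 8].

Step 1: column multipliers v_i = (∏_{j≠i}(α_i − α_j))^{−1} mod 11.
  i = 1 (α = 5): (5−2)(5−9)(5−3)(5−1) = 3·(−4)·2·4 = −96 ≡ 3, so v_1 = 3^{−1} = 4 (mod 11).
  i = 2 (α = 2): (2−5)(2−9)(2−3)(2−1) = (−3)·(−7)·(−1)·1 = −21 ≡ 1, so v_2 = 1^{−1} = 1 (mod 11).
  i = 3 (α = 9): (9−5)(9−2)(9−3)(9−1) = 4·7·6·8 = 1344 ≡ 2, so v_3 = 2^{−1} = 6 (mod 11).
  i = 4 (α = 3): (3−5)(3−2)(3−9)(3−1) = (−2)·1·(−6)·2 = 24 ≡ 2, so v_4 = 2^{−1} = 6 (mod 11).
  i = 5 (α = 1): (1−5)(1−2)(1−9)(1−3) = (−4)·(−1)·(−8)·(−2) = 64 ≡ 9, so v_5 = 9^{−1} = 5 (mod 11).
  v = [4, 1, 6, 6, 5].
Step 2: syndromes of r = [5, 10, 2, 1, 10] (all sums mod 11).
  S_0 = Σ v_i r_i = 4·5 + 1·10 + 6·2 + 6·1 + 5·10 = 98 ≡ 10.
  S_1 = Σ v_i α_i r_i = 4·5·5 + 1·2·10 + 6·9·2 + 6·3·1 + 5·1·10 = 296 ≡ 10.
  α_i^2 mod 11 = [3, 4, 4, 9, 1].
  S_2 = Σ v_i α_i^2 r_i = 4·3·5 + 1·4·10 + 6·4·2 + 6·9·1 + 5·1·10 = 252 ≡ 10.
  S = (10, 10, 10) ≠ 0, so r is not a codeword (an error is present).
Step 3: locate the error. For a single error e at position i, S_ℓ = v_i·e·α_i^ℓ, so α_err = S_1/S_0.
  S_0^{−1} = 10^{−1} = 10 (mod 11), so α_err = 10·10 = 100 ≡ 1 = α_5. Error position i = 5.
  Consistency check: S_2/S_1 = 10·10 = 100 ≡ 1 = α_err ✓ (single-error assumption holds).
Step 4: error magnitude e = S_0/v_5 = S_0·∏_{j≠5}(α_5 − α_j) = 10·9 = 90 ≡ 2 (mod 11).
Step 5: correct position 5: c_5 = r_5 − e = 10 − 2 ≡ 8 (mod 11). Hence c = [5, 10, 2, 1, 8].
  Check: interpolating c through the α_i gives m(x) = 6 + 2·x (degree < 2) with m(α_i) = c_i for every i, so c is indeed a codeword.


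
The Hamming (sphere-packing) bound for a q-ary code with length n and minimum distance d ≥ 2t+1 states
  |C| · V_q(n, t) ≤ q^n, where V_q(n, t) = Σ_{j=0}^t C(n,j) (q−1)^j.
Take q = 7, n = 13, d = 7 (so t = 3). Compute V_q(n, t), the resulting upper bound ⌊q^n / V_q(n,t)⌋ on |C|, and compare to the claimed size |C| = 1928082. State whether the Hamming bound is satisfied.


V_q(n, t) = 64663, q^n = 96889010407, Hamming bound = 1498368, |C| = 1928082 > bound (violated).

Step 1: Compute V_q(n, t) = Σ_{j=0}^3 C(n, j) (q−1)^j.
  j = 0: C(13,0)·(6)^0 = 1·1 = 1.
  j = 1: C(13,1)·(6)^1 = 13·6 = 78.
  j = 2: C(13,2)·(6)^2 = 78·36 = 2808.
  j = 3: C(13,3)·(6)^3 = 286·216 = 61776.
  V_q(n, t) = 1 + 78 + 2808 + 61776 = 64663.
Step 2: q^n = 7^13 = 96889010407.
Step 3: Hamming bound ⌊q^n / V_q(n,t)⌋ = ⌊96889010407/64663⌋ = 1498368.
Step 4: Compare |C| = 1928082 to 1498368: violated.
The claimed |C| lies above the Hamming bound, so no 7-ary code of length 13 with d ≥ 7 can have 1928082 codewords.


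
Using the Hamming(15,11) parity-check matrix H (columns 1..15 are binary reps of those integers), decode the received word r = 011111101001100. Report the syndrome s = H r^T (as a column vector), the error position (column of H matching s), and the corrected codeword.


s = (1, 0, 0, 1)^T, error position = 9, corrected codeword c = 011111100001100

Compute s = H r^T mod 2 one row at a time:
  s_1 = 0 + 1 + 0 + 0 + 1 + 1 + 0 + 0 = 3 ≡ 1 (mod 2).
  s_2 = 1 + 1 + 1 + 1 + 1 + 1 + 0 + 0 = 6 ≡ 0 (mod 2).
  s_3 = 1 + 1 + 1 + 1 + 0 + 0 + 0 + 0 = 4 ≡ 0 (mod 2).
  s_4 = 0 + 1 + 1 + 1 + 1 + 0 + 1 + 0 = 5 ≡ 1 (mod 2).
s = (1, 0, 0, 1)^T — this equals column 9 of H (binary 1001), so error is at position 9.
Correct: flip bit 9 of r = 011111101001100 to get c = 011111100001100.


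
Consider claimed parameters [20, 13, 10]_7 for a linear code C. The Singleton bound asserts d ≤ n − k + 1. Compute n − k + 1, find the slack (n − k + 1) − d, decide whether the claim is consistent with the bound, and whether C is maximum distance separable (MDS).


Singleton RHS = n − k + 1 = 8, slack = -2, bound violated (no such code; not MDS).

Singleton bound: d ≤ n − k + 1.
Here n = 20, k = 13, so n − k + 1 = 8.
Given d = 10, check d ≤ 8: NO.
Slack = (n − k + 1) − d = -2.
The slack is negative: d = 10 exceeds n − k + 1 = 8 by 2, so the Singleton bound is violated and no linear [20, 13, 10]_7 code can exist. In particular it is not MDS (MDS requires d = n − k + 1 exactly).
Description: the claimed parameters are [20, 13, 10]_7; such a code would be impossible (violates the Singleton bound).


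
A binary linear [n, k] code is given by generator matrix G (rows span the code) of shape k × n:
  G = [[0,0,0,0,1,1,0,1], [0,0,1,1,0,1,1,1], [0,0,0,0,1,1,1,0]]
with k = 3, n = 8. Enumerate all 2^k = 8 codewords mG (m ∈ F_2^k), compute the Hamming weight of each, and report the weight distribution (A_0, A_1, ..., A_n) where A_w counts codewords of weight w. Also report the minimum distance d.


Weight distribution: A_0 = 1, A_2 = 1, A_3 = 3, A_4 = 2, A_5 = 1. Minimum distance d = 2.

Enumerate all 2^3 = 8 messages m ∈ F_2^3.
For each, compute codeword c = mG in F_2^8, then tally its weight.
  m = 000 → c = 00000000, weight = 0.
  m = 100 → c = 00001101, weight = 3.
  m = 010 → c = 00110111, weight = 5.
  m = 110 → c = 00111010, weight = 4.
  m = 001 → c = 00001110, weight = 3.
  m = 101 → c = 00000011, weight = 2.
  m = 011 → c = 00111001, weight = 4.
  m = 111 → c = 00110100, weight = 3.
Tally weights:
  weight 0: 1 codewords.
  weight 2: 1 codewords.
  weight 3: 3 codewords.
  weight 4: 2 codewords.
  weight 5: 1 codewords.
Minimum distance d = smallest w > 0 with A_w > 0 = 2.
Sanity: Σ A_w = 8 = 2^3 = 8 ✓.


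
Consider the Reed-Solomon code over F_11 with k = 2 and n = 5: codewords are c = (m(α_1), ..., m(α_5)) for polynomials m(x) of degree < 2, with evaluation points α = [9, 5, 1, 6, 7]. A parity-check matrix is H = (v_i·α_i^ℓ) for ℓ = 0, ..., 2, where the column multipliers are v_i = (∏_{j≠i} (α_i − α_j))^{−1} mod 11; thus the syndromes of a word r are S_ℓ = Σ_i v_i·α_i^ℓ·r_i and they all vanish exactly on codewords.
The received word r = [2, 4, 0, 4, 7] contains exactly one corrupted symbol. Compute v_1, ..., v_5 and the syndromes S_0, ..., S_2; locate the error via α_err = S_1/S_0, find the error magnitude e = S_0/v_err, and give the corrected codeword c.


S = (3, 4, 9), error at position 2, error magnitude e = 3, c = [2, 1, 0, 4, 7].

Step 1: column multipliers v_i = (∏_{j≠i}(α_i − α_j))^{−1} mod 11.
  i = 1 (α = 9): (9−5)(9−1)(9−6)(9−7) = 4·8·3·2 = 192 ≡ 5, so v_1 = 5^{−1} = 9 (mod 11).
  i = 2 (α = 5): (5−9)(5−1)(5−6)(5−7) = (−4)·4·(−1)·(−2) = −32 ≡ 1, so v_2 = 1^{−1} = 1 (mod 11).
  i = 3 (α = 1): (1−9)(1−5)(1−6)(1−7) = (−8)·(−4)·(−5)·(−6) = 960 ≡ 3, so v_3 = 3^{−1} = 4 (mod 11).
  i = 4 (α = 6): (6−9)(6−5)(6−1)(6−7) = (−3)·1·5·(−1) = 15 ≡ 4, so v_4 = 4^{−1} = 3 (mod 11).
  i = 5 (α = 7): (7−9)(7−5)(7−1)(7−6) = (−2)·2·6·1 = −24 ≡ 9, so v_5 = 9^{−1} = 5 (mod 11).
  v = [9, 1, 4, 3, 5].
Step 2: syndromes of r = [2, 4, 0, 4, 7] (all sums mod 11).
  S_0 = Σ v_i r_i = 9·2 + 1·4 + 4·0 + 3·4 + 5·7 = 69 ≡ 3.
  S_1 = Σ v_i α_i r_i = 9·9·2 + 1·5·4 + 4·1·0 + 3·6·4 + 5·7·7 = 499 ≡ 4.
  α_i^2 mod 11 = [4, 3, 1, 3, 5].
  S_2 = Σ v_i α_i^2 r_i = 9·4·2 + 1·3·4 + 4·1·0 + 3·3·4 + 5·5·7 = 295 ≡ 9.
  S = (3, 4, 9) ≠ 0, so r is not a codeword (an error is present).
Step 3: locate the error. For a single error e at position i, S_ℓ = v_i·e·α_i^ℓ, so α_err = S_1/S_0.
  S_0^{−1} = 3^{−1} = 4 (mod 11), so α_err = 4·4 = 16 ≡ 5 = α_2. Error position i = 2.
  Consistency check: S_2/S_1 = 9·3 = 27 ≡ 5 = α_err ✓ (single-error assumption holds).
Step 4: error magnitude e = S_0/v_2 = S_0·∏_{j≠2}(α_2 − α_j) = 3·1 = 3 ≡ 3 (mod 11).
Step 5: correct position 2: c_2 = r_2 − e = 4 − 3 ≡ 1 (mod 11). Hence c = [2, 1, 0, 4, 7].
  Check: interpolating c through the α_i gives m(x) = 8 + 3·x (degree < 2) with m(α_i) = c_i for every i, so c is indeed a codeword.
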